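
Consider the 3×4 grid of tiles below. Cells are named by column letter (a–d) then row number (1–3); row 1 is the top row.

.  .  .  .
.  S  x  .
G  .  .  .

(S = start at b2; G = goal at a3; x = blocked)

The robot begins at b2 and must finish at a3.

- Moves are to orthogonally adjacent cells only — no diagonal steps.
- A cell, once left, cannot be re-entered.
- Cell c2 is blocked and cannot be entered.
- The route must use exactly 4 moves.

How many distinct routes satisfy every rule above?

Need simple routes of exactly 4 moves from b2 to a3 (Manhattan distance 2, so 1 moves are spent on a detour and 1 undoing it).
Enumerating: b2 b1 a1 a2 a3.
That gives 1 route.

1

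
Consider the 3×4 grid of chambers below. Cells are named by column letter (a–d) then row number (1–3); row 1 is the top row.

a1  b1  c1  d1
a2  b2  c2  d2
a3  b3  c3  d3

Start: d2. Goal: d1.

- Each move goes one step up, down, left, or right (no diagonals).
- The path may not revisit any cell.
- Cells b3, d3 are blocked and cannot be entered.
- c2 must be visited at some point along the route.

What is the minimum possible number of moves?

Any route passes through c2 somewhere between d2 and d1. Summing Manhattan distances along the two legs (d2 → c2 → d1) gives a lower bound of 1 + 2 = 3 moves.
A route of 3 moves achieves this: d2 → c2 → c1 → d1.
Since 3 matches the lower bound, it is optimal.

3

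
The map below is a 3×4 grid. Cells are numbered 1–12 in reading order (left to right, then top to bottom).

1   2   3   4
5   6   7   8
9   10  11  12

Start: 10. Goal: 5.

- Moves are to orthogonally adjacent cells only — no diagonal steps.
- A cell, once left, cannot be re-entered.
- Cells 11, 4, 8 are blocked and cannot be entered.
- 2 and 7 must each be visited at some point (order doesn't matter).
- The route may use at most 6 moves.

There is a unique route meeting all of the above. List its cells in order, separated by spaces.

10 6 7 3 2 1 5

Any route must reach 2 and 7 and still end at 5 within 6 moves, so the order of the required stops is forced.
Route from 10: up to 6, right to 7, up to 3, 2× left (reaching 1), down to 5 — 6 moves in all.
Check: all required cells visited; 6 ≤ 6 moves.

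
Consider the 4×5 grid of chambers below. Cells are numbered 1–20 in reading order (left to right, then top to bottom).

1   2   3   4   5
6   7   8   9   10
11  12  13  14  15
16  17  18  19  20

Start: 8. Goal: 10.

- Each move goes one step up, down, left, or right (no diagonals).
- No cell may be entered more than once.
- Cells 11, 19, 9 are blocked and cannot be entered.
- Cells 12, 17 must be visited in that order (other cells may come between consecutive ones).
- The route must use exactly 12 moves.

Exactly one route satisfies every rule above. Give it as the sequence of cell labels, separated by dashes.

The waypoints must appear in the order 12, 17, with no cell reused.
Route from 8: up 1 to 3, left 2 to 1, down 1 to 6, right 1 to 7, down 2 to 17, right 1 to 18, up 1 to 13, right 2 to 15, up 1 to 10 — 12 moves in all.
Check: order respected (12 at step 6, 17 at step 7); 12 moves as required.

8 - 3 - 2 - 1 - 6 - 7 - 12 - 17 - 18 - 13 - 14 - 15 - 10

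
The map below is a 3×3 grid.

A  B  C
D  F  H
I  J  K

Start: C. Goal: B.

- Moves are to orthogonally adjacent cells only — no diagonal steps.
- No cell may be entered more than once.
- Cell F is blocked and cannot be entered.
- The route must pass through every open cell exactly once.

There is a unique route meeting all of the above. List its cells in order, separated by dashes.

Need to visit all 8 open cells exactly once, starting at C and ending at B.
Route from C: down 2 to K, left 2 to I, up 2 to A, right 1 to B — 7 moves in all.
Check: all 8 open cells covered.

C - H - K - J - I - D - A - B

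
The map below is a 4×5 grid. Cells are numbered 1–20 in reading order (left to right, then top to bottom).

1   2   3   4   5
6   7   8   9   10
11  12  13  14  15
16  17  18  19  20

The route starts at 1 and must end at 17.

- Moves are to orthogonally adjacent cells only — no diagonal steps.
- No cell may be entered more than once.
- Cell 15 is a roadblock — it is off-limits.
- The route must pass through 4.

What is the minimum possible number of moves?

Any route passes through 4 somewhere between 1 and 17. Summing Manhattan distances along the two legs (1 → 4 → 17) gives a lower bound of 3 + 5 = 8 moves.
A route of 8 moves achieves this: 1 → 2 → 3 → 4 → 9 → 14 → 19 → 18 → 17.
Since 8 matches the lower bound, it is optimal.

8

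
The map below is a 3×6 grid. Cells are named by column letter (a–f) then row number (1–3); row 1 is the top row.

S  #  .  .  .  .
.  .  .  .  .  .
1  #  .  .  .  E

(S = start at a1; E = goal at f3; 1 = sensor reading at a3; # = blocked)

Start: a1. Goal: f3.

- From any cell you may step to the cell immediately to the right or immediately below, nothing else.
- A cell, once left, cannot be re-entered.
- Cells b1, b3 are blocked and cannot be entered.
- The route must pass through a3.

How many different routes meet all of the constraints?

0

A right/down-only route from a1 to f3 makes exactly 2 down-moves and 5 right-moves in some order.
With no other constraints that would be C(7,2) = 21 routes.
Split at a3 and multiply the segment counts (each segment already excludes blocked cells): a1→a3: 1; a3→f3: 0; product = 0.
No route satisfies every constraint, so the count is 0.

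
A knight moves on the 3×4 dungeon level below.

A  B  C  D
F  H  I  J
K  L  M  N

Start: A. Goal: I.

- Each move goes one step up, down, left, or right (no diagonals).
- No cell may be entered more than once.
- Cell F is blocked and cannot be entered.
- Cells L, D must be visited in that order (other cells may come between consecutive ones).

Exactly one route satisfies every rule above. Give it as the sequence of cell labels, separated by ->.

A -> B -> H -> L -> M -> N -> J -> D -> C -> I

The waypoints must appear in the order L, D, with no cell reused.
Route from A: right to B, 2× down (reaching L), 2× right (reaching N), 2× up (reaching D), left to C, down to I — 9 moves in all.
Check: order respected (L at step 3, D at step 7).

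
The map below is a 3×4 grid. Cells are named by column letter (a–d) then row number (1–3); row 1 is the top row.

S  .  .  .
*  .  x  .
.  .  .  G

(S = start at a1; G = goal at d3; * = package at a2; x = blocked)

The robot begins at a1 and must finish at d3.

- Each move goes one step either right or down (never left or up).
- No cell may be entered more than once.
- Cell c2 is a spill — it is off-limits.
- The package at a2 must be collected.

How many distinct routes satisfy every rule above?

A right/down-only route from a1 to d3 makes exactly 2 down-moves and 3 right-moves in some order.
With no other constraints that would be C(5,2) = 10 routes.
Split at a2 and multiply the segment counts (each segment already excludes blocked cells): a1→a2: 1; a2→d3: 2; product = 2.
That gives 2 routes.

2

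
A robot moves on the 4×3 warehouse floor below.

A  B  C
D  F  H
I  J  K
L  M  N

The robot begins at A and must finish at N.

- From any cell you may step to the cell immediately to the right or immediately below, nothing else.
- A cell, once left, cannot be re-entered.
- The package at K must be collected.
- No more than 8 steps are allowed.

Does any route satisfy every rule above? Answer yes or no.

One route that works: A → D → I → J → K → N.

yes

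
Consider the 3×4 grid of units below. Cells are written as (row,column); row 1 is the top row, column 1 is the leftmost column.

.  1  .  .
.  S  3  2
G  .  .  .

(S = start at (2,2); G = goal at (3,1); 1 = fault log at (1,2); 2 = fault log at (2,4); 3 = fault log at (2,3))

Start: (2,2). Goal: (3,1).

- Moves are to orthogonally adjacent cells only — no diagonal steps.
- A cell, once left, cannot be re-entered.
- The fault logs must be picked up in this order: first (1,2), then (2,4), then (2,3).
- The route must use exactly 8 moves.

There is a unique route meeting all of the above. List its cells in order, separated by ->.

(2,2) -> (1,2) -> (1,3) -> (1,4) -> (2,4) -> (2,3) -> (3,3) -> (3,2) -> (3,1)

The waypoints must appear in the order (1,2), (2,4), (2,3), with no cell reused.
Route from (2,2): up to (1,2), 2× right (reaching (1,4)), down to (2,4), left to (2,3), down to (3,3), 2× left (reaching (3,1)) — 8 moves in all.
Check: order respected (1 at step 1, 2 at step 4, 3 at step 5); 8 moves as required.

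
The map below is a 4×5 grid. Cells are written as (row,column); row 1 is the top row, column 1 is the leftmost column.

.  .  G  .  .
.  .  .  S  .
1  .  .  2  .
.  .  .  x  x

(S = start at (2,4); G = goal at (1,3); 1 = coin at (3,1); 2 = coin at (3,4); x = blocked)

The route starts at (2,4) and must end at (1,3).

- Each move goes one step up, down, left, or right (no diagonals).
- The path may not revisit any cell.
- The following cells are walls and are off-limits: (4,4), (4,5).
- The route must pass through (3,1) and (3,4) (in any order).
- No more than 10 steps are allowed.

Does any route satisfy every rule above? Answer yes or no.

One route that works: (2,4) → (3,4) → (3,3) → (3,2) → (3,1) → (2,1) → (1,1) → (1,2) → (1,3).

yes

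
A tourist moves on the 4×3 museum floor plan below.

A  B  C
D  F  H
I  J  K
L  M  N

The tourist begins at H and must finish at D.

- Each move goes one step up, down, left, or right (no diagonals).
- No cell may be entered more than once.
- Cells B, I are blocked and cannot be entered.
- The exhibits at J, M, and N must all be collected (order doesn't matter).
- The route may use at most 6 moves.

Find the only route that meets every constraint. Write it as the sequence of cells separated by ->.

The budget equals the shortest possible length, so every move has to be on a shortest route through the required cells.
Route from H: 2× down (reaching N), left to M, 2× up (reaching F), left to D — 6 moves in all.
Check: all required cells visited; 6 ≤ 6 moves.

H -> K -> N -> M -> J -> F -> D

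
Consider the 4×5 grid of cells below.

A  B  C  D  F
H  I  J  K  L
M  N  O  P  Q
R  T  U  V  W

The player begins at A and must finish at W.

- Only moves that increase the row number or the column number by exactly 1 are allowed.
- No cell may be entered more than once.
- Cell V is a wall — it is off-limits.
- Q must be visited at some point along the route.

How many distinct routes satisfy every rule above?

15

A right/down-only route from A to W makes exactly 3 down-moves and 4 right-moves in some order.
With no other constraints that would be C(7,3) = 35 routes.
Split at Q and multiply the segment counts (each segment already excludes blocked cells): A→Q: 15; Q→W: 1; product = 15.
That gives 15 routes.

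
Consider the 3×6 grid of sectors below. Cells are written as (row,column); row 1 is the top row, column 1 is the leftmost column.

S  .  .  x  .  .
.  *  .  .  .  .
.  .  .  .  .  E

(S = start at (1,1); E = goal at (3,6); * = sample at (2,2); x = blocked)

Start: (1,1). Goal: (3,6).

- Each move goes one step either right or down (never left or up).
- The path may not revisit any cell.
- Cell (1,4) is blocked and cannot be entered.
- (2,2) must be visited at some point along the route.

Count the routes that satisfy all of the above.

A right/down-only route from (1,1) to (3,6) makes exactly 2 down-moves and 5 right-moves in some order.
With no other constraints that would be C(7,2) = 21 routes.
Split at (2,2) and multiply the segment counts (each segment already excludes blocked cells): (1,1)→(2,2): 2; (2,2)→(3,6): 5; product = 10.
That gives 10 routes.

10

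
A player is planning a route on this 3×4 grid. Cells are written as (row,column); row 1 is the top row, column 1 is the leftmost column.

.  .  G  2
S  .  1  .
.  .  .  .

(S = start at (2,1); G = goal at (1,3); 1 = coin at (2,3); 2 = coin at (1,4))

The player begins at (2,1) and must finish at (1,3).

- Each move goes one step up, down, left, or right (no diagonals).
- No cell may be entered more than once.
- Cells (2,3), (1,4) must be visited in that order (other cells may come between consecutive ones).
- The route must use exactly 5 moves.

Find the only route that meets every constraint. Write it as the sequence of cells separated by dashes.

(2,1) - (2,2) - (2,3) - (2,4) - (1,4) - (1,3)

The waypoints must appear in the order (2,3), (1,4), with no cell reused.
Route from (2,1): 3× right (reaching (2,4)), up to (1,4), left to (1,3) — 5 moves in all.
Check: order respected (1 at step 2, 2 at step 4); 5 moves as required.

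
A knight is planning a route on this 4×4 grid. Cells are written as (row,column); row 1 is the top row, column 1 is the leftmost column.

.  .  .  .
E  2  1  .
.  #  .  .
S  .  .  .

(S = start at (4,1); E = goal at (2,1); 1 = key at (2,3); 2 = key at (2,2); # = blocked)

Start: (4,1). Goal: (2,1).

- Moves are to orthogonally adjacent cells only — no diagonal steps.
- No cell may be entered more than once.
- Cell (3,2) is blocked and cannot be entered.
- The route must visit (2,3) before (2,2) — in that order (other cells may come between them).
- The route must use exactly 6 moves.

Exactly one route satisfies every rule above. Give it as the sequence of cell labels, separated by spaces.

The waypoints must appear in the order (2,3), (2,2), with no cell reused.
Route from (4,1): 2× right (reaching (4,3)), 2× up (reaching (2,3)), 2× left (reaching (2,1)) — 6 moves in all.
Check: order respected (1 at step 4, 2 at step 5); 6 moves as required.

(4,1) (4,2) (4,3) (3,3) (2,3) (2,2) (2,1)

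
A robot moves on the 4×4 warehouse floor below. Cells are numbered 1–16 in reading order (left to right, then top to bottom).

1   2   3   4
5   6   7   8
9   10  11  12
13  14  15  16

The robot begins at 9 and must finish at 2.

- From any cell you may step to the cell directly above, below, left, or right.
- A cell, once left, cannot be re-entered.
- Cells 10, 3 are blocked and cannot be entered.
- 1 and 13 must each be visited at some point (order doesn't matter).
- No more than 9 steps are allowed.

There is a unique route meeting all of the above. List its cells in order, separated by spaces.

9 13 14 15 11 7 6 5 1 2

Any route must reach 1 and 13 and still end at 2 within 9 moves, so the order of the required stops is forced.
Route from 9: down to 13, 2× right (reaching 15), 2× up (reaching 7), 2× left (reaching 5), up to 1, right to 2 — 9 moves in all.
Check: all required cells visited; 9 ≤ 9 moves.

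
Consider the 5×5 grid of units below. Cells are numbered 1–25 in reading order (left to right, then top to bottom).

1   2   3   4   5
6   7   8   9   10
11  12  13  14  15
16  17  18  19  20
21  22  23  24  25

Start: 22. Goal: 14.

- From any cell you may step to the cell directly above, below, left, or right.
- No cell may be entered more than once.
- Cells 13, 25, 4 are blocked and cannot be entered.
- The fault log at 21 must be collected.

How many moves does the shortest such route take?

6

Any route passes through 21 somewhere between 22 and 14. Summing Manhattan distances along the two legs (22 → 21 → 14) gives a lower bound of 1 + 5 = 6 moves.
A route of 6 moves achieves this: 22 → 21 → 16 → 17 → 18 → 19 → 14.
Since 6 matches the lower bound, it is optimal.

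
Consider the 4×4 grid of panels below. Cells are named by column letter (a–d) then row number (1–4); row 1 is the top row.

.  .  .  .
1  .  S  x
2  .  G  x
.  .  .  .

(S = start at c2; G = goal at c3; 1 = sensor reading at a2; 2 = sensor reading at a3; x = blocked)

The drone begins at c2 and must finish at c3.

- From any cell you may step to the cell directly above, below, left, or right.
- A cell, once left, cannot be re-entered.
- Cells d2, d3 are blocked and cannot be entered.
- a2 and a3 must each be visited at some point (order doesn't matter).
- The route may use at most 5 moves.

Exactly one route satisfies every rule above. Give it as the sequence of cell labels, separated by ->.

c2 -> b2 -> a2 -> a3 -> b3 -> c3

The 5-move cap with required stops at a2, a3 leaves no slack for detours.
Route from c2: left 2 to a2, down 1 to a3, right 2 to c3 — 5 moves in all.
Check: all required cells visited; 5 ≤ 5 moves.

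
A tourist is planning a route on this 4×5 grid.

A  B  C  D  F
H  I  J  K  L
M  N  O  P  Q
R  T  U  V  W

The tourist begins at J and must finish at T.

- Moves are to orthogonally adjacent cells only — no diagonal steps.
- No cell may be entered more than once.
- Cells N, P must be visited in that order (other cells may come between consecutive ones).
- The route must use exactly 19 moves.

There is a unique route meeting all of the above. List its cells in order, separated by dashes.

J - I - N - O - U - V - W - Q - P - K - L - F - D - C - B - A - H - M - R - T

The waypoints must appear in the order N, P, with no cell reused.
Route from J: left to I, down to N, right to O, down to U, 2× right (reaching W), up to Q, left to P, up to K, right to L, up to F, 4× left (reaching A), 3× down (reaching R), right to T — 19 moves in all.
Check: order respected (N at step 2, P at step 8); 19 moves as required.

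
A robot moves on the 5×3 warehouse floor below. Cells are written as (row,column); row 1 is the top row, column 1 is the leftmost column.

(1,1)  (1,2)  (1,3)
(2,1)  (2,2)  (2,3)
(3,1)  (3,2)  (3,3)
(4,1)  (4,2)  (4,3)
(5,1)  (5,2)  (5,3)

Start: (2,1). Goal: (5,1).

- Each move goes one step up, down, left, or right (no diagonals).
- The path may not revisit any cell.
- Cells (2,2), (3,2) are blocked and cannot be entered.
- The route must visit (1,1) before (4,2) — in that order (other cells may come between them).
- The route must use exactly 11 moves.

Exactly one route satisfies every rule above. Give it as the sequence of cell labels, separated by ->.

The waypoints must appear in the order (1,1), (4,2), with no cell reused.
Route from (2,1): up 1 to (1,1), right 2 to (1,3), down 4 to (5,3), left 1 to (5,2), up 1 to (4,2), left 1 to (4,1), down 1 to (5,1) — 11 moves in all.
Check: order respected ((1,1) at step 1, (4,2) at step 9); 11 moves as required.

(2,1) -> (1,1) -> (1,2) -> (1,3) -> (2,3) -> (3,3) -> (4,3) -> (5,3) -> (5,2) -> (4,2) -> (4,1) -> (5,1)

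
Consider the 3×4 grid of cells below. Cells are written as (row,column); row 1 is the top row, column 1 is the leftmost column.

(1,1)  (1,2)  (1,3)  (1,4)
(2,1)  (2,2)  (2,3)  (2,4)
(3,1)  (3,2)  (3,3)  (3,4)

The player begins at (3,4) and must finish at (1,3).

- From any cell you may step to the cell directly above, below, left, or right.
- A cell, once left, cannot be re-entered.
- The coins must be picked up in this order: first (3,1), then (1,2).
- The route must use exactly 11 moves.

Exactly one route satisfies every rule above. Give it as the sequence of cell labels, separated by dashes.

The waypoints must appear in the order (3,1), (1,2), with no cell reused.
Route from (3,4): left 3 to (3,1), up 2 to (1,1), right 1 to (1,2), down 1 to (2,2), right 2 to (2,4), up 1 to (1,4), left 1 to (1,3) — 11 moves in all.
Check: order respected ((3,1) at step 3, (1,2) at step 6); 11 moves as required.

(3,4) - (3,3) - (3,2) - (3,1) - (2,1) - (1,1) - (1,2) - (2,2) - (2,3) - (2,4) - (1,4) - (1,3)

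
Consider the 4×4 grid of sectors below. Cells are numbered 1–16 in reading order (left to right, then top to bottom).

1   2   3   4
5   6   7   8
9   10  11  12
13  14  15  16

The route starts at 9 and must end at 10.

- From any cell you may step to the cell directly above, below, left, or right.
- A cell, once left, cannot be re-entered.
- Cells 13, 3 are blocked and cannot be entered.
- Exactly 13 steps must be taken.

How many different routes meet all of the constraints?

0

Need simple routes of exactly 13 moves from 9 to 10 (Manhattan distance 1, so 6 moves are spent on a detour and 6 undoing it).
No route satisfies every constraint, so the count is 0.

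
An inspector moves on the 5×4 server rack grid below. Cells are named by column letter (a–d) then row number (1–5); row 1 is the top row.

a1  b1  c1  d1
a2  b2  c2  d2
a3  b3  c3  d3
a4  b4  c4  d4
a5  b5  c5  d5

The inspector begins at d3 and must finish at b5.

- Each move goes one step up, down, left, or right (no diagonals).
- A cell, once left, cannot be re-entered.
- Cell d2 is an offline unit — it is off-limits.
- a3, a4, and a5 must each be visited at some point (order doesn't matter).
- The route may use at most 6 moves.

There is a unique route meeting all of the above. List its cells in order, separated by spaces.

d3 c3 b3 a3 a4 a5 b5

Any route must reach a3, a4, and a5 and still end at b5 within 6 moves, so the order of the required stops is forced.
Route from d3: 3× left (reaching a3), 2× down (reaching a5), right to b5 — 6 moves in all.
Check: all required cells visited; 6 ≤ 6 moves.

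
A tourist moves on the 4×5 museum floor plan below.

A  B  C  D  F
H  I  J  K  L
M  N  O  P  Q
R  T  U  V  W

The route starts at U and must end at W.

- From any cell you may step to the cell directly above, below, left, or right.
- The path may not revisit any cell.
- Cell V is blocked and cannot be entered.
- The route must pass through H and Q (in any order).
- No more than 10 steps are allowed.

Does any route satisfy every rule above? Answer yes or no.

yes

One route that works: U → O → N → M → H → I → J → K → P → Q → W.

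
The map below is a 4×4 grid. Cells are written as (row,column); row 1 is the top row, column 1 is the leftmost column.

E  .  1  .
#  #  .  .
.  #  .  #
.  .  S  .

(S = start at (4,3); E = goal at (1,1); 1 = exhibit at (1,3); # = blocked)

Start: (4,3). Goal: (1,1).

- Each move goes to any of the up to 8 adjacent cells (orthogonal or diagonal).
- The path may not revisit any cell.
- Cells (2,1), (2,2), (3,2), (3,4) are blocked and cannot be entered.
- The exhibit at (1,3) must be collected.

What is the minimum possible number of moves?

Any route passes through (1,3) somewhere between (4,3) and (1,1). Summing Chebyshev distances along the two legs ((4,3) → (1,3) → (1,1)) gives a lower bound of 3 + 2 = 5 moves.
A route of 5 moves achieves this: (4,3) → (3,3) → (2,3) → (1,3) → (1,2) → (1,1).
Since 5 matches the lower bound, it is optimal.

5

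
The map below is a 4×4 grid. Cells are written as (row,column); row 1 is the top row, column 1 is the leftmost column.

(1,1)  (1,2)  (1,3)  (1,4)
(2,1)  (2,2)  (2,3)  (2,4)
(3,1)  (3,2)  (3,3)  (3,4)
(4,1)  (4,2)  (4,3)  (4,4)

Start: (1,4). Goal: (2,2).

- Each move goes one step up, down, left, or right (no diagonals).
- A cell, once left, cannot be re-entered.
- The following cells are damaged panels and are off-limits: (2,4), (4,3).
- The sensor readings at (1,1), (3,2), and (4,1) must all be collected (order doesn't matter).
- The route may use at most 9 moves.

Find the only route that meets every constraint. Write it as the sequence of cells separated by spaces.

(1,4) (1,3) (1,2) (1,1) (2,1) (3,1) (4,1) (4,2) (3,2) (2,2)

The 9-move cap with required stops at (1,1), (3,2), (4,1) leaves no slack for detours.
Route from (1,4): left 3 to (1,1), down 3 to (4,1), right 1 to (4,2), up 2 to (2,2) — 9 moves in all.
Check: all required cells visited; 9 ≤ 9 moves.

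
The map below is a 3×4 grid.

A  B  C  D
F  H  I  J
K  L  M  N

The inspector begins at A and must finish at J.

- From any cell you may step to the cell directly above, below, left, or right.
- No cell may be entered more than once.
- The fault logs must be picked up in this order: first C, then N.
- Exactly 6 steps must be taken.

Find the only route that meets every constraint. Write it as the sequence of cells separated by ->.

A -> B -> C -> I -> M -> N -> J

The waypoints must appear in the order C, N, with no cell reused.
Route from A: right 2 to C, down 2 to M, right 1 to N, up 1 to J — 6 moves in all.
Check: order respected (C at step 2, N at step 5); 6 moves as required.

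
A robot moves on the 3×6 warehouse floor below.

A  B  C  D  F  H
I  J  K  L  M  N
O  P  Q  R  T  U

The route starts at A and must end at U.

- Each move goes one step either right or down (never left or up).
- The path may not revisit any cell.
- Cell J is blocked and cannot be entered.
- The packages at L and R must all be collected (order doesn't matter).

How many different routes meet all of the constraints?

A right/down-only route from A to U makes exactly 2 down-moves and 5 right-moves in some order.
With no other constraints that would be C(7,2) = 21 routes.
A monotone route can only reach the required cells in the order L, R, so split there and multiply the segment counts (each segment already excludes blocked cells): A→L: 2; L→R: 1; R→U: 1; product = 2.
That gives 2 routes.

2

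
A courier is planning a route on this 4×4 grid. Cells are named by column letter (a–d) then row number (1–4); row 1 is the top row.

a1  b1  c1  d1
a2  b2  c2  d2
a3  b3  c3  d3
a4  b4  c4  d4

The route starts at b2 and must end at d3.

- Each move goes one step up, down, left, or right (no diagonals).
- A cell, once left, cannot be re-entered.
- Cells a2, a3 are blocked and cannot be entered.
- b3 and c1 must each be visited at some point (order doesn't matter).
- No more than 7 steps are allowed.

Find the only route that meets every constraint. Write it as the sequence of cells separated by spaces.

The budget equals the shortest possible length, so every move has to be on a shortest route through the required cells.
Route from b2: down 1 to b3, right 1 to c3, up 2 to c1, right 1 to d1, down 2 to d3 — 7 moves in all.
Check: all required cells visited; 7 ≤ 7 moves.

b2 b3 c3 c2 c1 d1 d2 d3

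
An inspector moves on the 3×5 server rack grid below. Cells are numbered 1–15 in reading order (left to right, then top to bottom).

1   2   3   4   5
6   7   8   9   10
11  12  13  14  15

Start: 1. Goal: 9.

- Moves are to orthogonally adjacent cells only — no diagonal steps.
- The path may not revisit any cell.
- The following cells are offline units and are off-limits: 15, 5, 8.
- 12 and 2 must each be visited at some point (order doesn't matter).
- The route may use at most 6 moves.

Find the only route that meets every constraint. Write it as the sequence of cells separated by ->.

The budget equals the shortest possible length, so every move has to be on a shortest route through the required cells.
Route from 1: right to 2, 2× down (reaching 12), 2× right (reaching 14), up to 9 — 6 moves in all.
Check: all required cells visited; 6 ≤ 6 moves.

1 -> 2 -> 7 -> 12 -> 13 -> 14 -> 9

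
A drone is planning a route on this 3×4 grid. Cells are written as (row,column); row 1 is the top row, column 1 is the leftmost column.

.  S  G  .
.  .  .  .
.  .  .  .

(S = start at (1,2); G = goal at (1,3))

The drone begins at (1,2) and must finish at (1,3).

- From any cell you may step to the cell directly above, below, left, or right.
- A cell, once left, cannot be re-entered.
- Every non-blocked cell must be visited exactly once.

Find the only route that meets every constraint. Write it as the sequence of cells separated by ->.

(1,2) -> (1,1) -> (2,1) -> (3,1) -> (3,2) -> (2,2) -> (2,3) -> (3,3) -> (3,4) -> (2,4) -> (1,4) -> (1,3)

Need to visit all 12 open cells exactly once, starting at (1,2) and ending at (1,3).
Cell (1,1) has only two open neighbours ((2,1) and (1,2)), so the path must pass straight through it: one of those is the cell it's entered from and the other is where it exits.
Route from (1,2): left to (1,1), 2× down (reaching (3,1)), right to (3,2), up to (2,2), right to (2,3), down to (3,3), right to (3,4), 2× up (reaching (1,4)), left to (1,3) — 11 moves in all.
Check: all 12 open cells covered.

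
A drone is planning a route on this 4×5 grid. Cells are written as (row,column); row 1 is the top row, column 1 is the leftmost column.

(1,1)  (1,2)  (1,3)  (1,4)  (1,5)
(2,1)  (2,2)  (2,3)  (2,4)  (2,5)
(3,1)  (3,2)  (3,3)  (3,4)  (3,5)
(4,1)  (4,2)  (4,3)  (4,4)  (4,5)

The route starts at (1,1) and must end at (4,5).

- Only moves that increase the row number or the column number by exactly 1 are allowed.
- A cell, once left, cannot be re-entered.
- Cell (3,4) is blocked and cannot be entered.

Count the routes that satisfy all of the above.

A right/down-only route from (1,1) to (4,5) makes exactly 3 down-moves and 4 right-moves in some order.
With no other constraints that would be C(7,3) = 35 routes.
Subtract routes through each blocked cell (inclusion–exclusion for overlaps): − through (3,4): 20 → 15.
That gives 15 routes.

15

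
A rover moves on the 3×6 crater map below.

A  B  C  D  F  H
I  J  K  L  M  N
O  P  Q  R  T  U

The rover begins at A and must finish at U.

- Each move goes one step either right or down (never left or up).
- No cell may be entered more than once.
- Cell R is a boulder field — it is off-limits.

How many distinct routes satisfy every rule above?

11

A right/down-only route from A to U makes exactly 2 down-moves and 5 right-moves in some order.
With no other constraints that would be C(7,2) = 21 routes.
Subtract routes through each blocked cell (inclusion–exclusion for overlaps): − through R: 10 → 11.
That gives 11 routes.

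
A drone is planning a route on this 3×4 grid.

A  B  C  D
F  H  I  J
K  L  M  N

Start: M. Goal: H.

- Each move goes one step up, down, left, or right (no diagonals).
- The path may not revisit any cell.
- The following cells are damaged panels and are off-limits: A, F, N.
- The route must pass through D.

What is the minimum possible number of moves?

Any route passes through D somewhere between M and H. Summing Manhattan distances along the two legs (M → D → H) gives a lower bound of 3 + 3 = 6 moves.
A route of 6 moves achieves this: M → I → J → D → C → B → H.
Since 6 matches the lower bound, it is optimal.

6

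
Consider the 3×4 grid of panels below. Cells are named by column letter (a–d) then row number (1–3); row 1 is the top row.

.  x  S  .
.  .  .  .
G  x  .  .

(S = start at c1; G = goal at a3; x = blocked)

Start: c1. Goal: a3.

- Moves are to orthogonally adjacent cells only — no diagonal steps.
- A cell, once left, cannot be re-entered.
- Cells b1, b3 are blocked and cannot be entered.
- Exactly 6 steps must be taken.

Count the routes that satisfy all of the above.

1

Need simple routes of exactly 6 moves from c1 to a3 (Manhattan distance 4, so 1 moves are spent on a detour and 1 undoing it).
Enumerating: c1 d1 d2 c2 b2 a2 a3.
That gives 1 route.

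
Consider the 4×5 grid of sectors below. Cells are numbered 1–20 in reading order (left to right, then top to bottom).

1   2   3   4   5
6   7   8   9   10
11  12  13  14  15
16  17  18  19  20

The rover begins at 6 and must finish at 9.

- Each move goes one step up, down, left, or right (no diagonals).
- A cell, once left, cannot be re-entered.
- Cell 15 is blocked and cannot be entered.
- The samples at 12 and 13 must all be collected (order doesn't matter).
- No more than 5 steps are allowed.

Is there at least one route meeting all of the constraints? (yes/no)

yes

One route that works: 6 → 11 → 12 → 13 → 8 → 9.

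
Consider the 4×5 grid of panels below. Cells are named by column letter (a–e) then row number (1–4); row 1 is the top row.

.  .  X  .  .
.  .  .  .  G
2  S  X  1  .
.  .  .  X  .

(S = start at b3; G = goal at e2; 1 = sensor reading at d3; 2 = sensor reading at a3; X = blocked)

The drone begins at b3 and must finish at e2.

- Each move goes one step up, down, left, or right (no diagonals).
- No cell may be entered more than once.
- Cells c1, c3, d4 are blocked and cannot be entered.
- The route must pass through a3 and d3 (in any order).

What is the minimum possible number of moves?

Any route passes through a3 and d3 in some order between b3 and e2. Summing Manhattan distances along each leg and taking the cheapest ordering (b3 → a3 → d3 → e2) gives a lower bound of 1 + 3 + 2 = 6 moves.
That bound ignores the blocked cells. Measuring each leg by the fewest moves that actually steer around them (b3→a3: 1; a3→d3: 5; d3→e2: 2) raises the lower bound to 8.
A route of 8 moves exists: b3 → a3 → a2 → b2 → c2 → d2 → d3 → e3 → e2.
Since 8 matches that lower bound, it is optimal.

8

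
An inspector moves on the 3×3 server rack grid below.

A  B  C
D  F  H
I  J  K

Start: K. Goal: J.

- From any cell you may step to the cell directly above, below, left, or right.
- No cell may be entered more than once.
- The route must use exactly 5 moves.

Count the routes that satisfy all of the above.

Need simple routes of exactly 5 moves from K to J (Manhattan distance 1, so 2 moves are spent on a detour and 2 undoing it).
Enumerating: K H C B F J | K H F D I J.
That gives 2 routes.

2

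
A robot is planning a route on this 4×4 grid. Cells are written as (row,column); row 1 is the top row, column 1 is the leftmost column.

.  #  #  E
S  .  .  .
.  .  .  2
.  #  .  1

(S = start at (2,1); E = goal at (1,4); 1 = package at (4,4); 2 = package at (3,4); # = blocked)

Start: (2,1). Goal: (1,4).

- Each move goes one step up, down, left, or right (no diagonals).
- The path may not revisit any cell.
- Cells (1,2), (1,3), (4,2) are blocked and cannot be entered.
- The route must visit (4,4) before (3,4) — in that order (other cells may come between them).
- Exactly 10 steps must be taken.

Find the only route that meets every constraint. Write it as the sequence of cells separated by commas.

(2,1), (3,1), (3,2), (2,2), (2,3), (3,3), (4,3), (4,4), (3,4), (2,4), (1,4)

The waypoints must appear in the order (4,4), (3,4), with no cell reused.
Route from (2,1): down to (3,1), right to (3,2), up to (2,2), right to (2,3), 2× down (reaching (4,3)), right to (4,4), 3× up (reaching (1,4)) — 10 moves in all.
Check: order respected (1 at step 7, 2 at step 8); 10 moves as required.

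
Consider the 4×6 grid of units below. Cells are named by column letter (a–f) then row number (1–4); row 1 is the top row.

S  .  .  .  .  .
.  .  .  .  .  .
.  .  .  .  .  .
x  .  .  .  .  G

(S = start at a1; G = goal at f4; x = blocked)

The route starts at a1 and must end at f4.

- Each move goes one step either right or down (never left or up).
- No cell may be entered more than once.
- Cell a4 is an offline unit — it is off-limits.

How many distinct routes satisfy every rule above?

A right/down-only route from a1 to f4 makes exactly 3 down-moves and 5 right-moves in some order.
With no other constraints that would be C(8,3) = 56 routes.
Subtract routes through each blocked cell (inclusion–exclusion for overlaps): − through a4: 1 → 55.
That gives 55 routes.

55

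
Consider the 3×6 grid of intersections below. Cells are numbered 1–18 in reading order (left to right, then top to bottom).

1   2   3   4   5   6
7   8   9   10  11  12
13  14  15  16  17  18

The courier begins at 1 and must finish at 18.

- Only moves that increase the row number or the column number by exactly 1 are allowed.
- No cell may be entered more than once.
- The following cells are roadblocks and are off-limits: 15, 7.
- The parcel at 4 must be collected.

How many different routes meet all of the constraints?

6

A right/down-only route from 1 to 18 makes exactly 2 down-moves and 5 right-moves in some order.
With no other constraints that would be C(7,2) = 21 routes.
Split at 4 and multiply the segment counts (each segment already excludes blocked cells): 1→4: 1; 4→18: 6; product = 6.
That gives 6 routes.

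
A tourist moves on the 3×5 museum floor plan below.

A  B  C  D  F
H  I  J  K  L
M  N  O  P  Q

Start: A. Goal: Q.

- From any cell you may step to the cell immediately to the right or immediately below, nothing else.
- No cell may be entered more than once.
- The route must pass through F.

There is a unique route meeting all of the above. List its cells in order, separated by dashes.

Moves only go right or down, so the column and row indices never decrease.
Route from A: right 4 to F, down 2 to Q — 6 moves in all.
Check: all required cells visited.

A - B - C - D - F - L - Q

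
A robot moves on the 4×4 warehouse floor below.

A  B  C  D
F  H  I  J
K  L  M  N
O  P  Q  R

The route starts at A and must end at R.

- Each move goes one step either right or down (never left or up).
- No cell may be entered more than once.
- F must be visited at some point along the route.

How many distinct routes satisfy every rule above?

A right/down-only route from A to R makes exactly 3 down-moves and 3 right-moves in some order.
With no other constraints that would be C(6,3) = 20 routes.
Split at F and multiply the segment counts: A→F: 1; F→R: 10; product = 10.
That gives 10 routes.

10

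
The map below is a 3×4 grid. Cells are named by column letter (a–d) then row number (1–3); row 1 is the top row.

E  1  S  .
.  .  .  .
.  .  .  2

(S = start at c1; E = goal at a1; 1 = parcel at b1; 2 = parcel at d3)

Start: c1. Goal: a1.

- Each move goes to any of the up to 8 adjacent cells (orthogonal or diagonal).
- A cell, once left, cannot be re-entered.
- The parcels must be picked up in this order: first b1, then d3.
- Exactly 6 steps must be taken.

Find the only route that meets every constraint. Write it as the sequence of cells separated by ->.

The waypoints must appear in the order b1, d3, with no cell reused.
Route from c1: left to b1, 2× down-right (reaching d3), left to c3, 2× up-left (reaching a1) — 6 moves in all.
Check: order respected (1 at step 1, 2 at step 3); 6 moves as required.

c1 -> b1 -> c2 -> d3 -> c3 -> b2 -> a1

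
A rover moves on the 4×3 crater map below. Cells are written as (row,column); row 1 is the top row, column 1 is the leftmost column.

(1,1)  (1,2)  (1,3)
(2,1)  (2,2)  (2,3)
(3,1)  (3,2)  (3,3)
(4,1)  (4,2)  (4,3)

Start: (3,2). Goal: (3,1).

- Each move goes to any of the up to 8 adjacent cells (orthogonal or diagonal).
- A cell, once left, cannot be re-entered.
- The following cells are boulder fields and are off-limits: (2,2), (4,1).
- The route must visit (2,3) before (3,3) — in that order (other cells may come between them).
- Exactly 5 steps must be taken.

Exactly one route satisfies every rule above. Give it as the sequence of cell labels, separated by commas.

The waypoints must appear in the order (2,3), (3,3), with no cell reused.
Route from (3,2): up-right to (2,3), 2× down (reaching (4,3)), left to (4,2), up-left to (3,1) — 5 moves in all.
Check: order respected ((2,3) at step 1, (3,3) at step 2); 5 moves as required.

(3,2), (2,3), (3,3), (4,3), (4,2), (3,1)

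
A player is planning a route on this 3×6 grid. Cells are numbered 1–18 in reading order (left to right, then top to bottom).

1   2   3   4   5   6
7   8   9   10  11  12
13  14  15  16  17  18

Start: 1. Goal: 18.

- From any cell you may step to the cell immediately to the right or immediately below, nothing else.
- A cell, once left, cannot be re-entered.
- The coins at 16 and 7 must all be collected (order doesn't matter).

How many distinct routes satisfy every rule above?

4

A right/down-only route from 1 to 18 makes exactly 2 down-moves and 5 right-moves in some order.
With no other constraints that would be C(7,2) = 21 routes.
A monotone route can only reach the required cells in the order 7, 16, so split there and multiply the segment counts: 1→7: 1; 7→16: 4; 16→18: 1; product = 4.
That gives 4 routes.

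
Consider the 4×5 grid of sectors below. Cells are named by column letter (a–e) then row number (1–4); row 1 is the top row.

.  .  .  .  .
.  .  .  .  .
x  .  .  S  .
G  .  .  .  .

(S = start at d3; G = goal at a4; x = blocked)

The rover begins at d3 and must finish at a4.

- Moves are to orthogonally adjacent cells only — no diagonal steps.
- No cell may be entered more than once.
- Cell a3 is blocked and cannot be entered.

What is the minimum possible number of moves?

The Manhattan distance from d3 to a4 is |3−4| + |4−1| = 4, so at least 4 moves are needed.
A route of 4 moves achieves this: d3 → d4 → c4 → b4 → a4.
Since 4 matches the lower bound, it is optimal.

4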